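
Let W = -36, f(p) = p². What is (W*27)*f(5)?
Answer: -24300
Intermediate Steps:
(W*27)*f(5) = -36*27*5² = -972*25 = -24300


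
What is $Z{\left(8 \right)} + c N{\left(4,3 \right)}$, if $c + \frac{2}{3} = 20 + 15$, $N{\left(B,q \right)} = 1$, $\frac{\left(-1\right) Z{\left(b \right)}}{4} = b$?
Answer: $\frac{7}{3} \approx 2.3333$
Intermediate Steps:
$Z{\left(b \right)} = - 4 b$
$c = \frac{103}{3}$ ($c = - \frac{2}{3} + \left(20 + 15\right) = - \frac{2}{3} + 35 = \frac{103}{3} \approx 34.333$)
$Z{\left(8 \right)} + c N{\left(4,3 \right)} = \left(-4\right) 8 + \frac{103}{3} \cdot 1 = -32 + \frac{103}{3} = \frac{7}{3}$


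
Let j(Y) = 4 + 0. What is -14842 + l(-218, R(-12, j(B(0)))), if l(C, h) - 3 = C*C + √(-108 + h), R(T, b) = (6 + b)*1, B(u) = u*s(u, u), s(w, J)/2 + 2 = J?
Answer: 32685 + 7*I*√2 ≈ 32685.0 + 9.8995*I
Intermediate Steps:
s(w, J) = -4 + 2*J
B(u) = u*(-4 + 2*u)
j(Y) = 4
R(T, b) = 6 + b
l(C, h) = 3 + C² + √(-108 + h) (l(C, h) = 3 + (C*C + √(-108 + h)) = 3 + (C² + √(-108 + h)) = 3 + C² + √(-108 + h))
-14842 + l(-218, R(-12, j(B(0)))) = -14842 + (3 + (-218)² + √(-108 + (6 + 4))) = -14842 + (3 + 47524 + √(-108 + 10)) = -14842 + (3 + 47524 + √(-98)) = -14842 + (3 + 47524 + 7*I*√2) = -14842 + (47527 + 7*I*√2) = 32685 + 7*I*√2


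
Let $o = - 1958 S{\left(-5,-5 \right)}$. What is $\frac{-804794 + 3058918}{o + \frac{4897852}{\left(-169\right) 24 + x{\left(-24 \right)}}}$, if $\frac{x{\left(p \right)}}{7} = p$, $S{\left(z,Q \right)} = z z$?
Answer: $- \frac{2380354944}{52915663} \approx -44.984$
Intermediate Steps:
$S{\left(z,Q \right)} = z^{2}$
$x{\left(p \right)} = 7 p$
$o = -48950$ ($o = - 1958 \left(-5\right)^{2} = \left(-1958\right) 25 = -48950$)
$\frac{-804794 + 3058918}{o + \frac{4897852}{\left(-169\right) 24 + x{\left(-24 \right)}}} = \frac{-804794 + 3058918}{-48950 + \frac{4897852}{\left(-169\right) 24 + 7 \left(-24\right)}} = \frac{2254124}{-48950 + \frac{4897852}{-4056 - 168}} = \frac{2254124}{-48950 + \frac{4897852}{-4224}} = \frac{2254124}{-48950 + 4897852 \left(- \frac{1}{4224}\right)} = \frac{2254124}{-48950 - \frac{1224463}{1056}} = \frac{2254124}{- \frac{52915663}{1056}} = 2254124 \left(- \frac{1056}{52915663}\right) = - \frac{2380354944}{52915663}$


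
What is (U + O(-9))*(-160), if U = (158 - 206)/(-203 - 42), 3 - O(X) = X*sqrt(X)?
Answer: -25056/49 - 4320*I ≈ -511.35 - 4320.0*I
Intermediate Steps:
O(X) = 3 - X**(3/2) (O(X) = 3 - X*sqrt(X) = 3 - X**(3/2))
U = 48/245 (U = -48/(-245) = -48*(-1/245) = 48/245 ≈ 0.19592)
(U + O(-9))*(-160) = (48/245 + (3 - (-9)**(3/2)))*(-160) = (48/245 + (3 - (-27)*I))*(-160) = (48/245 + (3 + 27*I))*(-160) = (783/245 + 27*I)*(-160) = -25056/49 - 4320*I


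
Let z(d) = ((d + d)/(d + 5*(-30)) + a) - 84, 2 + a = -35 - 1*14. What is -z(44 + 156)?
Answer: 127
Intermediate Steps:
a = -51 (a = -2 + (-35 - 1*14) = -2 + (-35 - 14) = -2 - 49 = -51)
z(d) = -135 + 2*d/(-150 + d) (z(d) = ((d + d)/(d + 5*(-30)) - 51) - 84 = ((2*d)/(d - 150) - 51) - 84 = ((2*d)/(-150 + d) - 51) - 84 = (2*d/(-150 + d) - 51) - 84 = (-51 + 2*d/(-150 + d)) - 84 = -135 + 2*d/(-150 + d))
-z(44 + 156) = -(20250 - 133*(44 + 156))/(-150 + (44 + 156)) = -(20250 - 133*200)/(-150 + 200) = -(20250 - 26600)/50 = -(-6350)/50 = -1*(-127) = 127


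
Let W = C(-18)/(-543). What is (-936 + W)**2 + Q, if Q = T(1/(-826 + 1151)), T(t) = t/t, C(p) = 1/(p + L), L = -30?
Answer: 595160762517505/679332096 ≈ 8.7610e+5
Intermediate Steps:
C(p) = 1/(-30 + p) (C(p) = 1/(p - 30) = 1/(-30 + p))
W = 1/26064 (W = 1/(-30 - 18*(-543)) = -1/543/(-48) = -1/48*(-1/543) = 1/26064 ≈ 3.8367e-5)
T(t) = 1
Q = 1
(-936 + W)**2 + Q = (-936 + 1/26064)**2 + 1 = (-24395903/26064)**2 + 1 = 595160083185409/679332096 + 1 = 595160762517505/679332096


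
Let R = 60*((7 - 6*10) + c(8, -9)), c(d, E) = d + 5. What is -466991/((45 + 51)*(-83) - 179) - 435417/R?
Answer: 1556040233/6517600 ≈ 238.74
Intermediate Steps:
c(d, E) = 5 + d
R = -2400 (R = 60*((7 - 6*10) + (5 + 8)) = 60*((7 - 60) + 13) = 60*(-53 + 13) = 60*(-40) = -2400)
-466991/((45 + 51)*(-83) - 179) - 435417/R = -466991/((45 + 51)*(-83) - 179) - 435417/(-2400) = -466991/(96*(-83) - 179) - 435417*(-1/2400) = -466991/(-7968 - 179) + 145139/800 = -466991/(-8147) + 145139/800 = -466991*(-1/8147) + 145139/800 = 466991/8147 + 145139/800 = 1556040233/6517600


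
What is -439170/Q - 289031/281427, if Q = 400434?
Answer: -39888689174/18782156553 ≈ -2.1238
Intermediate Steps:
-439170/Q - 289031/281427 = -439170/400434 - 289031/281427 = -439170*1/400434 - 289031*1/281427 = -73195/66739 - 289031/281427 = -39888689174/18782156553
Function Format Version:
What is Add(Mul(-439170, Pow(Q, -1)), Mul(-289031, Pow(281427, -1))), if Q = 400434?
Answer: Rational(-39888689174, 18782156553) ≈ -2.1238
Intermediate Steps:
Add(Mul(-439170, Pow(Q, -1)), Mul(-289031, Pow(281427, -1))) = Add(Mul(-439170, Pow(400434, -1)), Mul(-289031, Pow(281427, -1))) = Add(Mul(-439170, Rational(1, 400434)), Mul(-289031, Rational(1, 281427))) = Add(Rational(-73195, 66739), Rational(-289031, 281427)) = Rational(-39888689174, 18782156553)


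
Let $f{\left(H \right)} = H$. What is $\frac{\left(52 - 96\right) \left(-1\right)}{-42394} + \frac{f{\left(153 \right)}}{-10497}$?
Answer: $- \frac{105275}{6742573} \approx -0.015613$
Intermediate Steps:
$\frac{\left(52 - 96\right) \left(-1\right)}{-42394} + \frac{f{\left(153 \right)}}{-10497} = \frac{\left(52 - 96\right) \left(-1\right)}{-42394} + \frac{153}{-10497} = \left(-44\right) \left(-1\right) \left(- \frac{1}{42394}\right) + 153 \left(- \frac{1}{10497}\right) = 44 \left(- \frac{1}{42394}\right) - \frac{51}{3499} = - \frac{2}{1927} - \frac{51}{3499} = - \frac{105275}{6742573}$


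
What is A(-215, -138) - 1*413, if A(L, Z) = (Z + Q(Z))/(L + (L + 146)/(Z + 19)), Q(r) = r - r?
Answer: -5260843/12758 ≈ -412.36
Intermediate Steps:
Q(r) = 0
A(L, Z) = Z/(L + (146 + L)/(19 + Z)) (A(L, Z) = (Z + 0)/(L + (L + 146)/(Z + 19)) = Z/(L + (146 + L)/(19 + Z)))
A(-215, -138) - 1*413 = -138*(19 - 138)/(146 + 20*(-215) - 215*(-138)) - 1*413 = -138*(-119)/(146 - 4300 + 29670) - 413 = -138*(-119)/25516 - 413 = -138*1/25516*(-119) - 413 = 8211/12758 - 413 = -5260843/12758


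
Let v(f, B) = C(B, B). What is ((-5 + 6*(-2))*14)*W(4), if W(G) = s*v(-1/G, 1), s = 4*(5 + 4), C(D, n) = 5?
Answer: -42840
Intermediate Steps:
v(f, B) = 5
s = 36 (s = 4*9 = 36)
W(G) = 180 (W(G) = 36*5 = 180)
((-5 + 6*(-2))*14)*W(4) = ((-5 + 6*(-2))*14)*180 = ((-5 - 12)*14)*180 = -17*14*180 = -238*180 = -42840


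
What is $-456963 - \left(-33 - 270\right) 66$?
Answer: $-436965$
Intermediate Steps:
$-456963 - \left(-33 - 270\right) 66 = -456963 - \left(-303\right) 66 = -456963 - -19998 = -456963 + 19998 = -436965$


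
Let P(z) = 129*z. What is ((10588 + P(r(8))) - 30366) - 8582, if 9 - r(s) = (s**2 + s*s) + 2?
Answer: -43969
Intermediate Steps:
r(s) = 7 - 2*s**2 (r(s) = 9 - ((s**2 + s*s) + 2) = 9 - ((s**2 + s**2) + 2) = 9 - (2*s**2 + 2) = 9 - (2 + 2*s**2) = 9 + (-2 - 2*s**2) = 7 - 2*s**2)
((10588 + P(r(8))) - 30366) - 8582 = ((10588 + 129*(7 - 2*8**2)) - 30366) - 8582 = ((10588 + 129*(7 - 2*64)) - 30366) - 8582 = ((10588 + 129*(7 - 128)) - 30366) - 8582 = ((10588 + 129*(-121)) - 30366) - 8582 = ((10588 - 15609) - 30366) - 8582 = (-5021 - 30366) - 8582 = -35387 - 8582 = -43969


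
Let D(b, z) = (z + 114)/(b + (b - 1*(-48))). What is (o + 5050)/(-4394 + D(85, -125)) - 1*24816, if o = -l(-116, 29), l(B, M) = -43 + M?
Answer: -7924141600/319301 ≈ -24817.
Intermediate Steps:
o = 14 (o = -(-43 + 29) = -1*(-14) = 14)
D(b, z) = (114 + z)/(48 + 2*b) (D(b, z) = (114 + z)/(b + (b + 48)) = (114 + z)/(b + (48 + b)) = (114 + z)/(48 + 2*b))
(o + 5050)/(-4394 + D(85, -125)) - 1*24816 = (14 + 5050)/(-4394 + (114 - 125)/(2*(24 + 85))) - 1*24816 = 5064/(-4394 + (½)*(-11)/109) - 24816 = 5064/(-4394 + (½)*(1/109)*(-11)) - 24816 = 5064/(-4394 - 11/218) - 24816 = 5064/(-957903/218) - 24816 = 5064*(-218/957903) - 24816 = -367984/319301 - 24816 = -7924141600/319301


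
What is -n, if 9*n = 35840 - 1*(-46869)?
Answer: -82709/9 ≈ -9189.9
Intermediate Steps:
n = 82709/9 (n = (35840 - 1*(-46869))/9 = (35840 + 46869)/9 = (1/9)*82709 = 82709/9 ≈ 9189.9)
-n = -1*82709/9 = -82709/9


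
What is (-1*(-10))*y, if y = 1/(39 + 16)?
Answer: 2/11 ≈ 0.18182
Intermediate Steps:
y = 1/55 ≈ 0.018182
(-1*(-10))*y = -1*(-10)*(1/55) = 10*(1/55) = 2/11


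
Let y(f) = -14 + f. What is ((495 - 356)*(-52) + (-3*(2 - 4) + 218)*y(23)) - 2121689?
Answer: -2126901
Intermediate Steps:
((495 - 356)*(-52) + (-3*(2 - 4) + 218)*y(23)) - 2121689 = ((495 - 356)*(-52) + (-3*(2 - 4) + 218)*(-14 + 23)) - 2121689 = (139*(-52) + (-3*(-2) + 218)*9) - 2121689 = (-7228 + (6 + 218)*9) - 2121689 = (-7228 + 224*9) - 2121689 = (-7228 + 2016) - 2121689 = -5212 - 2121689 = -2126901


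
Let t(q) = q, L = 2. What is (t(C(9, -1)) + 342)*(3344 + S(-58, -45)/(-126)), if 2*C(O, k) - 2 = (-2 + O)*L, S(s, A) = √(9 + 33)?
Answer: 1170400 - 25*√42/9 ≈ 1.1704e+6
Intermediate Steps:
S(s, A) = √42
C(O, k) = -1 + O (C(O, k) = 1 + ((-2 + O)*2)/2 = 1 + (-4 + 2*O)/2 = 1 + (-2 + O) = -1 + O)
(t(C(9, -1)) + 342)*(3344 + S(-58, -45)/(-126)) = ((-1 + 9) + 342)*(3344 + √42/(-126)) = (8 + 342)*(3344 + √42*(-1/126)) = 350*(3344 - √42/126) = 1170400 - 25*√42/9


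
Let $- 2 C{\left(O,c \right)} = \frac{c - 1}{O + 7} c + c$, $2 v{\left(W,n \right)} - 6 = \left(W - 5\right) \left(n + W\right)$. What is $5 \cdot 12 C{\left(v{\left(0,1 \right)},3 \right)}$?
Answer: $-114$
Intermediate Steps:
$v{\left(W,n \right)} = 3 + \frac{\left(-5 + W\right) \left(W + n\right)}{2}$ ($v{\left(W,n \right)} = 3 + \frac{\left(W - 5\right) \left(n + W\right)}{2} = 3 + \frac{\left(-5 + W\right) \left(W + n\right)}{2}$)
$C{\left(O,c \right)} = - \frac{c}{2} - \frac{c \left(-1 + c\right)}{2 \left(7 + O\right)}$ ($C{\left(O,c \right)} = - \frac{\frac{c - 1}{O + 7} c + c}{2} = - \frac{\frac{-1 + c}{7 + O} c + c}{2} = - \frac{\frac{c \left(-1 + c\right)}{7 + O} + c}{2} = - \frac{c + \frac{c \left(-1 + c\right)}{7 + O}}{2} = - \frac{c}{2} - \frac{c \left(-1 + c\right)}{2 \left(7 + O\right)}$)
$5 \cdot 12 C{\left(v{\left(0,1 \right)},3 \right)} = 5 \cdot 12 \left(\left(-1\right) 3 \frac{1}{14 + 2 \left(3 + \frac{0^{2}}{2} - 0 - \frac{5}{2} + \frac{1}{2} \cdot 0 \cdot 1\right)} \left(6 + \left(3 + \frac{0^{2}}{2} - 0 - \frac{5}{2} + \frac{1}{2} \cdot 0 \cdot 1\right) + 3\right)\right) = 60 \left(\left(-1\right) 3 \frac{1}{14 + 2 \left(3 + \frac{1}{2} \cdot 0 + 0 - \frac{5}{2} + 0\right)} \left(6 + \left(3 + \frac{1}{2} \cdot 0 + 0 - \frac{5}{2} + 0\right) + 3\right)\right) = 60 \left(\left(-1\right) 3 \frac{1}{14 + 2 \left(3 + 0 + 0 - \frac{5}{2} + 0\right)} \left(6 + \left(3 + 0 + 0 - \frac{5}{2} + 0\right) + 3\right)\right) = 60 \left(\left(-1\right) 3 \frac{1}{14 + 2 \cdot \frac{1}{2}} \left(6 + \frac{1}{2} + 3\right)\right) = 60 \left(\left(-1\right) 3 \frac{1}{14 + 1} \cdot \frac{19}{2}\right) = 60 \left(\left(-1\right) 3 \cdot \frac{1}{15} \cdot \frac{19}{2}\right) = 60 \left(- \frac{19}{10}\right) = -114$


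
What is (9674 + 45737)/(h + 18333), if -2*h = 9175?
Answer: 110822/27491 ≈ 4.0312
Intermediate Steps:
h = -9175/2 (h = -½*9175 = -9175/2 ≈ -4587.5)
(9674 + 45737)/(h + 18333) = (9674 + 45737)/(-9175/2 + 18333) = 55411/(27491/2) = 55411*(2/27491) = 110822/27491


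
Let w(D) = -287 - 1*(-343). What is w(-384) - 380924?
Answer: -380868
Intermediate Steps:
w(D) = 56 (w(D) = -287 + 343 = 56)
w(-384) - 380924 = 56 - 380924 = -380868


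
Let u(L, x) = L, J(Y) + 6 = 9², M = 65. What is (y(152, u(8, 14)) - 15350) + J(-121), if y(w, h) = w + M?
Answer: -15058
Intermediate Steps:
J(Y) = 75 (J(Y) = -6 + 9² = -6 + 81 = 75)
y(w, h) = 65 + w (y(w, h) = w + 65 = 65 + w)
(y(152, u(8, 14)) - 15350) + J(-121) = ((65 + 152) - 15350) + 75 = (217 - 15350) + 75 = -15133 + 75 = -15058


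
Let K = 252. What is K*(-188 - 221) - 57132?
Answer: -160200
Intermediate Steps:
K*(-188 - 221) - 57132 = 252*(-188 - 221) - 57132 = 252*(-409) - 57132 = -103068 - 57132 = -160200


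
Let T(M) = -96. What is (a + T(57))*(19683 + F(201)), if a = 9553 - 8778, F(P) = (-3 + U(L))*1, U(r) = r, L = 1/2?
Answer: 26726119/2 ≈ 1.3363e+7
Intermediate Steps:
L = 1/2 (L = 1*(1/2) = 1/2 ≈ 0.50000)
F(P) = -5/2 (F(P) = (-3 + 1/2)*1 = -5/2*1 = -5/2)
a = 775
(a + T(57))*(19683 + F(201)) = (775 - 96)*(19683 - 5/2) = 679*(39361/2) = 26726119/2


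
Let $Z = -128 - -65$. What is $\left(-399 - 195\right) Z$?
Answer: $37422$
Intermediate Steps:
$Z = -63$ ($Z = -128 + 65 = -63$)
$\left(-399 - 195\right) Z = \left(-399 - 195\right) \left(-63\right) = \left(-594\right) \left(-63\right) = 37422$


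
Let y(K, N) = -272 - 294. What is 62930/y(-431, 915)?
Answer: -31465/283 ≈ -111.18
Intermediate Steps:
y(K, N) = -566
62930/y(-431, 915) = 62930/(-566) = 62930*(-1/566) = -31465/283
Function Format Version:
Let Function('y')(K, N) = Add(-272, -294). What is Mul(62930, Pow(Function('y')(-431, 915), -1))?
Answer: Rational(-31465, 283) ≈ -111.18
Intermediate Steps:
Function('y')(K, N) = -566
Mul(62930, Pow(Function('y')(-431, 915), -1)) = Mul(62930, Pow(-566, -1)) = Mul(62930, Rational(-1, 566)) = Rational(-31465, 283)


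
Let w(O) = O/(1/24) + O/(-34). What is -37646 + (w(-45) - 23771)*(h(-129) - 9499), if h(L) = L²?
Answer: -3017738601/17 ≈ -1.7751e+8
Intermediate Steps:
w(O) = 815*O/34 (w(O) = O/(1/24) + O*(-1/34) = O*24 - O/34 = 24*O - O/34 = 815*O/34)
-37646 + (w(-45) - 23771)*(h(-129) - 9499) = -37646 + ((815/34)*(-45) - 23771)*((-129)² - 9499) = -37646 + (-36675/34 - 23771)*(16641 - 9499) = -37646 - 844889/34*7142 = -37646 - 3017098619/17 = -3017738601/17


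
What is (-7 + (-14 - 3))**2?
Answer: 576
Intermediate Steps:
(-7 + (-14 - 3))**2 = (-7 - 17)**2 = (-24)**2 = 576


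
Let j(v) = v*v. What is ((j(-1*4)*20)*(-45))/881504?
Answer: -450/27547 ≈ -0.016336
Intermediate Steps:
j(v) = v²
((j(-1*4)*20)*(-45))/881504 = (((-1*4)²*20)*(-45))/881504 = (((-4)²*20)*(-45))*(1/881504) = ((16*20)*(-45))*(1/881504) = (320*(-45))*(1/881504) = -14400*1/881504 = -450/27547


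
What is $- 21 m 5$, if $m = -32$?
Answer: $3360$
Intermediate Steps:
$- 21 m 5 = \left(-21\right) \left(-32\right) 5 = 672 \cdot 5 = 3360$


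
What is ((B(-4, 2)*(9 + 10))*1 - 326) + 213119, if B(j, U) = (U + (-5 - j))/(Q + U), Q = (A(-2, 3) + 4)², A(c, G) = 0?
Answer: 3830293/18 ≈ 2.1279e+5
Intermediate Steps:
Q = 16 (Q = (0 + 4)² = 4² = 16)
B(j, U) = (-5 + U - j)/(16 + U) (B(j, U) = (U + (-5 - j))/(16 + U) = (-5 + U - j)/(16 + U))
((B(-4, 2)*(9 + 10))*1 - 326) + 213119 = ((((-5 + 2 - 1*(-4))/(16 + 2))*(9 + 10))*1 - 326) + 213119 = ((((-5 + 2 + 4)/18)*19)*1 - 326) + 213119 = ((((1/18)*1)*19)*1 - 326) + 213119 = (((1/18)*19)*1 - 326) + 213119 = ((19/18)*1 - 326) + 213119 = (19/18 - 326) + 213119 = -5849/18 + 213119 = 3830293/18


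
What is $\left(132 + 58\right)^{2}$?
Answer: $36100$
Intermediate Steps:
$\left(132 + 58\right)^{2} = 190^{2} = 36100$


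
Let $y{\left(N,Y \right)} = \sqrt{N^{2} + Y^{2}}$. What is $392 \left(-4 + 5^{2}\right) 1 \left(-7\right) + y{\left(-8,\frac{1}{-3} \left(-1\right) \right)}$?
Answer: $-57624 + \frac{\sqrt{577}}{3} \approx -57616.0$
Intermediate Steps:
$392 \left(-4 + 5^{2}\right) 1 \left(-7\right) + y{\left(-8,\frac{1}{-3} \left(-1\right) \right)} = 392 \left(-4 + 5^{2}\right) 1 \left(-7\right) + \sqrt{\left(-8\right)^{2} + \left(\frac{1}{-3} \left(-1\right)\right)^{2}} = 392 \left(-4 + 25\right) 1 \left(-7\right) + \sqrt{64 + \left(\left(- \frac{1}{3}\right) \left(-1\right)\right)^{2}} = 392 \cdot 21 \cdot 1 \left(-7\right) + \sqrt{64 + \left(\frac{1}{3}\right)^{2}} = 392 \cdot 21 \left(-7\right) + \sqrt{64 + \frac{1}{9}} = 392 \left(-147\right) + \sqrt{\frac{577}{9}} = -57624 + \frac{\sqrt{577}}{3}$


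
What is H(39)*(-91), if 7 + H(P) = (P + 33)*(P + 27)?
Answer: -431795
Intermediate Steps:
H(P) = -7 + (27 + P)*(33 + P) (H(P) = -7 + (P + 33)*(P + 27) = -7 + (33 + P)*(27 + P) = -7 + (27 + P)*(33 + P))
H(39)*(-91) = (884 + 39**2 + 60*39)*(-91) = (884 + 1521 + 2340)*(-91) = 4745*(-91) = -431795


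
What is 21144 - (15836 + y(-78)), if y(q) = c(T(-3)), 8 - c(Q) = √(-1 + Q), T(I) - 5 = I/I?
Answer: 5300 + √5 ≈ 5302.2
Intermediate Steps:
T(I) = 6 (T(I) = 5 + I/I = 5 + 1 = 6)
c(Q) = 8 - √(-1 + Q)
y(q) = 8 - √5 (y(q) = 8 - √(-1 + 6) = 8 - √5)
21144 - (15836 + y(-78)) = 21144 - (15836 + (8 - √5)) = 21144 - (15844 - √5) = 21144 + (-15844 + √5) = 5300 + √5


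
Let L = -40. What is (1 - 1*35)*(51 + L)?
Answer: -374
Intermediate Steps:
(1 - 1*35)*(51 + L) = (1 - 1*35)*(51 - 40) = (1 - 35)*11 = -34*11 = -374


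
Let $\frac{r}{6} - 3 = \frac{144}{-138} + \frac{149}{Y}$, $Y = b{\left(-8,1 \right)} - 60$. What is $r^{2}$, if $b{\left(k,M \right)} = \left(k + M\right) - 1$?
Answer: $\frac{1212201}{611524} \approx 1.9823$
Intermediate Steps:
$b{\left(k,M \right)} = -1 + M + k$ ($b{\left(k,M \right)} = \left(M + k\right) - 1 = -1 + M + k$)
$Y = -68$ ($Y = \left(-1 + 1 - 8\right) - 60 = -8 - 60 = -68$)
$r = - \frac{1101}{782}$ ($r = 18 + 6 \left(\frac{144}{-138} + \frac{149}{-68}\right) = 18 + 6 \left(144 \left(- \frac{1}{138}\right) + 149 \left(- \frac{1}{68}\right)\right) = 18 + 6 \left(- \frac{24}{23} - \frac{149}{68}\right) = 18 + 6 \left(- \frac{5059}{1564}\right) = 18 - \frac{15177}{782} = - \frac{1101}{782} \approx -1.4079$)
$r^{2} = \left(- \frac{1101}{782}\right)^{2} = \frac{1212201}{611524}$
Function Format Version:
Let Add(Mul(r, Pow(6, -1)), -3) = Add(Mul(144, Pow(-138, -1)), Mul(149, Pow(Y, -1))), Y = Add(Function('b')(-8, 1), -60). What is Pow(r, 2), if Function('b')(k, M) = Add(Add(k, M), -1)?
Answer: Rational(1212201, 611524) ≈ 1.9823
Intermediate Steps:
Function('b')(k, M) = Add(-1, M, k) (Function('b')(k, M) = Add(Add(M, k), -1) = Add(-1, M, k))
Y = -68 (Y = Add(Add(-1, 1, -8), -60) = Add(-8, -60) = -68)
r = Rational(-1101, 782) (r = Add(18, Mul(6, Add(Mul(144, Pow(-138, -1)), Mul(149, Pow(-68, -1))))) = Add(18, Mul(6, Add(Mul(144, Rational(-1, 138)), Mul(149, Rational(-1, 68))))) = Add(18, Mul(6, Add(Rational(-24, 23), Rational(-149, 68)))) = Add(18, Mul(6, Rational(-5059, 1564))) = Add(18, Rational(-15177, 782)) = Rational(-1101, 782) ≈ -1.4079)
Pow(r, 2) = Pow(Rational(-1101, 782), 2) = Rational(1212201, 611524)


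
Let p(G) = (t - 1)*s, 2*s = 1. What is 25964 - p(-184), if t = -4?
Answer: 51933/2 ≈ 25967.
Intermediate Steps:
s = 1/2 (s = (1/2)*1 = 1/2 ≈ 0.50000)
p(G) = -5/2 (p(G) = (-4 - 1)*(1/2) = -5*1/2 = -5/2)
25964 - p(-184) = 25964 - 1*(-5/2) = 25964 + 5/2 = 51933/2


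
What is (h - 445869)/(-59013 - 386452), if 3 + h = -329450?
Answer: 775322/445465 ≈ 1.7405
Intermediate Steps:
h = -329453 (h = -3 - 329450 = -329453)
(h - 445869)/(-59013 - 386452) = (-329453 - 445869)/(-59013 - 386452) = -775322/(-445465) = -775322*(-1/445465) = 775322/445465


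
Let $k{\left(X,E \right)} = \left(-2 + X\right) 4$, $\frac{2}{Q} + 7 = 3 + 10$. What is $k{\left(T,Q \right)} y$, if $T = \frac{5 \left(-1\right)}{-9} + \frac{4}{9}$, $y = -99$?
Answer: $396$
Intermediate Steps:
$Q = \frac{1}{3}$ ($Q = \frac{2}{-7 + \left(3 + 10\right)} = \frac{2}{-7 + 13} = \frac{2}{6} = 2 \cdot \frac{1}{6} = \frac{1}{3} \approx 0.33333$)
$T = 1$ ($T = \left(-5\right) \left(- \frac{1}{9}\right) + 4 \cdot \frac{1}{9} = \frac{5}{9} + \frac{4}{9} = 1$)
$k{\left(X,E \right)} = -8 + 4 X$
$k{\left(T,Q \right)} y = \left(-8 + 4 \cdot 1\right) \left(-99\right) = \left(-8 + 4\right) \left(-99\right) = \left(-4\right) \left(-99\right) = 396$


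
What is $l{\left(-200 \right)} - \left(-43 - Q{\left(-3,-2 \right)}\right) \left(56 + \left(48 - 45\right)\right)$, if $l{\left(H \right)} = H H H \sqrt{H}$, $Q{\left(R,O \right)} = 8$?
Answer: $3009 - 80000000 i \sqrt{2} \approx 3009.0 - 1.1314 \cdot 10^{8} i$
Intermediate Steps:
$l{\left(H \right)} = H^{\frac{7}{2}}$ ($l{\left(H \right)} = H^{2} H \sqrt{H} = H^{3} \sqrt{H} = H^{\frac{7}{2}}$)
$l{\left(-200 \right)} - \left(-43 - Q{\left(-3,-2 \right)}\right) \left(56 + \left(48 - 45\right)\right) = \left(-200\right)^{\frac{7}{2}} - \left(-43 - 8\right) \left(56 + \left(48 - 45\right)\right) = - 80000000 i \sqrt{2} - \left(-43 - 8\right) \left(56 + 3\right) = - 80000000 i \sqrt{2} - \left(-51\right) 59 = - 80000000 i \sqrt{2} - -3009 = - 80000000 i \sqrt{2} + 3009 = 3009 - 80000000 i \sqrt{2}$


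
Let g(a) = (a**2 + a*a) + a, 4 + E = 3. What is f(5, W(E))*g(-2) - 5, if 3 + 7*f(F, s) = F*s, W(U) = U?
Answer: -83/7 ≈ -11.857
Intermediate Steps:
E = -1 (E = -4 + 3 = -1)
f(F, s) = -3/7 + F*s/7 (f(F, s) = -3/7 + (F*s)/7 = -3/7 + F*s/7)
g(a) = a + 2*a**2 (g(a) = (a**2 + a**2) + a = 2*a**2 + a = a + 2*a**2)
f(5, W(E))*g(-2) - 5 = (-3/7 + (1/7)*5*(-1))*(-2*(1 + 2*(-2))) - 5 = (-3/7 - 5/7)*(-2*(1 - 4)) - 5 = -(-16)*(-3)/7 - 5 = -8/7*6 - 5 = -48/7 - 5 = -83/7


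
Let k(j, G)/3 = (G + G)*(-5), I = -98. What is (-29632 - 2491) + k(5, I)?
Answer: -29183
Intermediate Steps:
k(j, G) = -30*G (k(j, G) = 3*((G + G)*(-5)) = 3*((2*G)*(-5)) = 3*(-10*G) = -30*G)
(-29632 - 2491) + k(5, I) = (-29632 - 2491) - 30*(-98) = -32123 + 2940 = -29183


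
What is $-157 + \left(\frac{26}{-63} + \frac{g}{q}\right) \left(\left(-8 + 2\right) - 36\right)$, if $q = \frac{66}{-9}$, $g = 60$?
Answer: $\frac{6731}{33} \approx 203.97$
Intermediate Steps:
$q = - \frac{22}{3}$ ($q = 66 \left(- \frac{1}{9}\right) = - \frac{22}{3} \approx -7.3333$)
$-157 + \left(\frac{26}{-63} + \frac{g}{q}\right) \left(\left(-8 + 2\right) - 36\right) = -157 + \left(\frac{26}{-63} + \frac{60}{- \frac{22}{3}}\right) \left(\left(-8 + 2\right) - 36\right) = -157 + \left(26 \left(- \frac{1}{63}\right) + 60 \left(- \frac{3}{22}\right)\right) \left(-6 - 36\right) = -157 + \left(- \frac{26}{63} - \frac{90}{11}\right) \left(-42\right) = -157 - - \frac{11912}{33} = -157 + \frac{11912}{33} = \frac{6731}{33}$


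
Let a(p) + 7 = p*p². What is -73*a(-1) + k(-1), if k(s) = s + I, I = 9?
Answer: 592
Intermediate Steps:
a(p) = -7 + p³ (a(p) = -7 + p*p² = -7 + p³)
k(s) = 9 + s (k(s) = s + 9 = 9 + s)
-73*a(-1) + k(-1) = -73*(-7 + (-1)³) + (9 - 1) = -73*(-7 - 1) + 8 = -73*(-8) + 8 = 584 + 8 = 592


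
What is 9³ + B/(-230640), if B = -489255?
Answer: 11241721/15376 ≈ 731.12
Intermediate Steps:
9³ + B/(-230640) = 9³ - 489255/(-230640) = 729 - 489255*(-1/230640) = 729 + 32617/15376 = 11241721/15376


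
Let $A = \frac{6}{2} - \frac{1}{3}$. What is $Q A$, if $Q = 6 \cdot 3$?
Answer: $48$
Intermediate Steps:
$A = \frac{8}{3}$ ($A = 6 \cdot \frac{1}{2} - \frac{1}{3} = 3 - \frac{1}{3} = \frac{8}{3} \approx 2.6667$)
$Q = 18$
$Q A = 18 \cdot \frac{8}{3} = 48$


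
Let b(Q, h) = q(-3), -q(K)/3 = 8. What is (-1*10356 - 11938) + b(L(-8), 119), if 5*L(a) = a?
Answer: -22318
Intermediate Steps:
q(K) = -24 (q(K) = -3*8 = -24)
L(a) = a/5
b(Q, h) = -24
(-1*10356 - 11938) + b(L(-8), 119) = (-1*10356 - 11938) - 24 = (-10356 - 11938) - 24 = -22294 - 24 = -22318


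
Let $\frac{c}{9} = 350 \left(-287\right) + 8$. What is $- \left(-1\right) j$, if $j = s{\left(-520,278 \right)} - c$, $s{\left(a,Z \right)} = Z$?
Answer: $904256$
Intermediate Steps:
$c = -903978$ ($c = 9 \left(350 \left(-287\right) + 8\right) = 9 \left(-100450 + 8\right) = 9 \left(-100442\right) = -903978$)
$j = 904256$ ($j = 278 - -903978 = 278 + 903978 = 904256$)
$- \left(-1\right) j = - \left(-1\right) 904256 = \left(-1\right) \left(-904256\right) = 904256$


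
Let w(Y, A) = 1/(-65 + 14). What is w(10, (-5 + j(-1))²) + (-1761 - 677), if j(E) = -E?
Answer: -124339/51 ≈ -2438.0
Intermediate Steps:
w(Y, A) = -1/51 (w(Y, A) = 1/(-51) = -1/51)
w(10, (-5 + j(-1))²) + (-1761 - 677) = -1/51 + (-1761 - 677) = -1/51 - 2438 = -124339/51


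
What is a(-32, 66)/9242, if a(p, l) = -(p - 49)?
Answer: 81/9242 ≈ 0.0087643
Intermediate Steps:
a(p, l) = 49 - p (a(p, l) = -(-49 + p) = 49 - p)
a(-32, 66)/9242 = (49 - 1*(-32))/9242 = (49 + 32)*(1/9242) = 81*(1/9242) = 81/9242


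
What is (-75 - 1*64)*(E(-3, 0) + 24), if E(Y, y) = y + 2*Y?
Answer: -2502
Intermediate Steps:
(-75 - 1*64)*(E(-3, 0) + 24) = (-75 - 1*64)*((0 + 2*(-3)) + 24) = (-75 - 64)*((0 - 6) + 24) = -139*(-6 + 24) = -139*18 = -2502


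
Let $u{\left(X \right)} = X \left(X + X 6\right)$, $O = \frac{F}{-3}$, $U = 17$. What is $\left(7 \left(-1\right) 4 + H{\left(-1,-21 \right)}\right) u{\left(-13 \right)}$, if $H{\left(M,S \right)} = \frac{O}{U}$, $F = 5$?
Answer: $- \frac{1695239}{51} \approx -33240.0$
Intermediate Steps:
$O = - \frac{5}{3}$ ($O = \frac{5}{-3} = 5 \left(- \frac{1}{3}\right) = - \frac{5}{3} \approx -1.6667$)
$u{\left(X \right)} = 7 X^{2}$ ($u{\left(X \right)} = X \left(X + 6 X\right) = X 7 X = 7 X^{2}$)
$H{\left(M,S \right)} = - \frac{5}{51}$ ($H{\left(M,S \right)} = - \frac{5}{3 \cdot 17} = \left(- \frac{5}{3}\right) \frac{1}{17} = - \frac{5}{51}$)
$\left(7 \left(-1\right) 4 + H{\left(-1,-21 \right)}\right) u{\left(-13 \right)} = \left(7 \left(-1\right) 4 - \frac{5}{51}\right) 7 \left(-13\right)^{2} = \left(\left(-7\right) 4 - \frac{5}{51}\right) 7 \cdot 169 = \left(-28 - \frac{5}{51}\right) 1183 = \left(- \frac{1433}{51}\right) 1183 = - \frac{1695239}{51}$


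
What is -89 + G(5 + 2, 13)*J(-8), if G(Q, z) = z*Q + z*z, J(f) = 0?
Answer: -89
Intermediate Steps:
G(Q, z) = z² + Q*z (G(Q, z) = Q*z + z² = z² + Q*z)
-89 + G(5 + 2, 13)*J(-8) = -89 + (13*((5 + 2) + 13))*0 = -89 + (13*(7 + 13))*0 = -89 + (13*20)*0 = -89 + 260*0 = -89 + 0 = -89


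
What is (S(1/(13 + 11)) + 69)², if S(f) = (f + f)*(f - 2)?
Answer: 393030625/82944 ≈ 4738.5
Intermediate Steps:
S(f) = 2*f*(-2 + f) (S(f) = (2*f)*(-2 + f) = 2*f*(-2 + f))
(S(1/(13 + 11)) + 69)² = (2*(-2 + 1/(13 + 11))/(13 + 11) + 69)² = (2*(-2 + 1/24)/24 + 69)² = (2*(1/24)*(-2 + 1/24) + 69)² = (2*(1/24)*(-47/24) + 69)² = (-47/288 + 69)² = (19825/288)² = 393030625/82944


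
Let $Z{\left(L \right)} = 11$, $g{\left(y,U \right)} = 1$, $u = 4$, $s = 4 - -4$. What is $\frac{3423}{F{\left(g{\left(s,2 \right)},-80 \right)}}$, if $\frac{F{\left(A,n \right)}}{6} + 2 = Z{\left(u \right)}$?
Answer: $\frac{1141}{18} \approx 63.389$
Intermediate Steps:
$s = 8$ ($s = 4 + 4 = 8$)
$F{\left(A,n \right)} = 54$ ($F{\left(A,n \right)} = -12 + 6 \cdot 11 = -12 + 66 = 54$)
$\frac{3423}{F{\left(g{\left(s,2 \right)},-80 \right)}} = \frac{3423}{54} = 3423 \cdot \frac{1}{54} = \frac{1141}{18}$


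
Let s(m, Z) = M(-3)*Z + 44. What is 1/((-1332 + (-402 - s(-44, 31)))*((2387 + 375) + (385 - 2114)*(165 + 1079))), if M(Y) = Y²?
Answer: 1/4418670498 ≈ 2.2631e-10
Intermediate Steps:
s(m, Z) = 44 + 9*Z (s(m, Z) = (-3)²*Z + 44 = 9*Z + 44 = 44 + 9*Z)
1/((-1332 + (-402 - s(-44, 31)))*((2387 + 375) + (385 - 2114)*(165 + 1079))) = 1/((-1332 + (-402 - (44 + 9*31)))*((2387 + 375) + (385 - 2114)*(165 + 1079))) = 1/((-1332 + (-402 - (44 + 279)))*(2762 - 1729*1244)) = 1/((-1332 + (-402 - 1*323))*(2762 - 2150876)) = 1/((-1332 + (-402 - 323))*(-2148114)) = 1/((-1332 - 725)*(-2148114)) = 1/(-2057*(-2148114)) = 1/4418670498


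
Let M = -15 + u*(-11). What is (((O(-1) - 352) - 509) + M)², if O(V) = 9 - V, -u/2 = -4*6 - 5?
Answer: 2262016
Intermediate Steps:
u = 58 (u = -2*(-4*6 - 5) = -2*(-24 - 5) = -2*(-29) = 58)
M = -653 (M = -15 + 58*(-11) = -15 - 638 = -653)
(((O(-1) - 352) - 509) + M)² = ((((9 - 1*(-1)) - 352) - 509) - 653)² = ((((9 + 1) - 352) - 509) - 653)² = (((10 - 352) - 509) - 653)² = ((-342 - 509) - 653)² = (-851 - 653)² = (-1504)² = 2262016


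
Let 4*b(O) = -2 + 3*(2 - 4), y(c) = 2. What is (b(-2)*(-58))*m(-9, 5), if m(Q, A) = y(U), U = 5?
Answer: 232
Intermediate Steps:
m(Q, A) = 2
b(O) = -2 (b(O) = (-2 + 3*(2 - 4))/4 = (-2 + 3*(-2))/4 = (-2 - 6)/4 = (¼)*(-8) = -2)
(b(-2)*(-58))*m(-9, 5) = -2*(-58)*2 = 116*2 = 232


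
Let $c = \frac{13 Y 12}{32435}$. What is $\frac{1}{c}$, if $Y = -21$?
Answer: $- \frac{2495}{252} \approx -9.9008$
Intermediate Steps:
$c = - \frac{252}{2495}$ ($c = \frac{13 \left(-21\right) 12}{32435} = \left(-273\right) 12 \cdot \frac{1}{32435} = \left(-3276\right) \frac{1}{32435} = - \frac{252}{2495} \approx -0.101$)
$\frac{1}{c} = \frac{1}{- \frac{252}{2495}} = - \frac{2495}{252}$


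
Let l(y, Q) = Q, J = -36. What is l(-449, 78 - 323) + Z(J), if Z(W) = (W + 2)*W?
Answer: 979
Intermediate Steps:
Z(W) = W*(2 + W) (Z(W) = (2 + W)*W = W*(2 + W))
l(-449, 78 - 323) + Z(J) = (78 - 323) - 36*(2 - 36) = -245 - 36*(-34) = -245 + 1224 = 979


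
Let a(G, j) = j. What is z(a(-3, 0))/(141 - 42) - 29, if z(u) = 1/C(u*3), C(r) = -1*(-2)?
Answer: -5741/198 ≈ -28.995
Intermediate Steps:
C(r) = 2
z(u) = ½ (z(u) = 1/2 = ½)
z(a(-3, 0))/(141 - 42) - 29 = 1/(2*(141 - 42)) - 29 = (½)/99 - 29 = (½)*(1/99) - 29 = 1/198 - 29 = -5741/198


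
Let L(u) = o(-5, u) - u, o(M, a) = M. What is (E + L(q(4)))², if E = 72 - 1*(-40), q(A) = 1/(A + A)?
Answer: 731025/64 ≈ 11422.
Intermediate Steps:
q(A) = 1/(2*A)
L(u) = -5 - u
E = 112 (E = 72 + 40 = 112)
(E + L(q(4)))² = (112 + (-5 - 1/(2*4)))² = (112 + (-5 - 1*⅛))² = (112 + (-5 - ⅛))² = (112 - 41/8)² = (855/8)² = 731025/64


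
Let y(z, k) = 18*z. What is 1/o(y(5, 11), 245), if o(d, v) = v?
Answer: 1/245 ≈ 0.0040816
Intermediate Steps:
1/o(y(5, 11), 245) = 1/245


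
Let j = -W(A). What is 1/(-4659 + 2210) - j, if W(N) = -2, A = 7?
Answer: -4899/2449 ≈ -2.0004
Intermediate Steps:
j = 2 (j = -1*(-2) = 2)
1/(-4659 + 2210) - j = 1/(-4659 + 2210) - 1*2 = 1/(-2449) - 2 = -1/2449 - 2 = -4899/2449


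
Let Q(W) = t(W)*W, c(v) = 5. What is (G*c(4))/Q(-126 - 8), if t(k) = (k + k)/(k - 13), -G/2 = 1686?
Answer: 619605/8978 ≈ 69.014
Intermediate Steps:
G = -3372 (G = -2*1686 = -3372)
t(k) = 2*k/(-13 + k) (t(k) = (2*k)/(-13 + k) = 2*k/(-13 + k))
Q(W) = 2*W**2/(-13 + W) (Q(W) = (2*W/(-13 + W))*W = 2*W**2/(-13 + W))
(G*c(4))/Q(-126 - 8) = (-3372*5)/((2*(-126 - 8)**2/(-13 + (-126 - 8)))) = -16860/(2*(-134)**2/(-13 - 134)) = -16860/(2*17956/(-147)) = -16860/(2*17956*(-1/147)) = -16860/(-35912/147) = -16860*(-147/35912) = 619605/8978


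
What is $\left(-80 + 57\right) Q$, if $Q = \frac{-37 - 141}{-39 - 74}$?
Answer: $- \frac{4094}{113} \approx -36.23$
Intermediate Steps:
$Q = \frac{178}{113}$ ($Q = - \frac{178}{-113} = \left(-178\right) \left(- \frac{1}{113}\right) = \frac{178}{113} \approx 1.5752$)
$\left(-80 + 57\right) Q = \left(-80 + 57\right) \frac{178}{113} = \left(-23\right) \frac{178}{113} = - \frac{4094}{113}$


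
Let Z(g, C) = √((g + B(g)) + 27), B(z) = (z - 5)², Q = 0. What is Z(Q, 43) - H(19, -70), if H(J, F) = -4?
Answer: 4 + 2*√13 ≈ 11.211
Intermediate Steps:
B(z) = (-5 + z)²
Z(g, C) = √(27 + g + (-5 + g)²) (Z(g, C) = √((g + (-5 + g)²) + 27) = √(27 + g + (-5 + g)²))
Z(Q, 43) - H(19, -70) = √(27 + 0 + (-5 + 0)²) - 1*(-4) = √(27 + 0 + (-5)²) + 4 = √(27 + 0 + 25) + 4 = √52 + 4 = 2*√13 + 4 = 4 + 2*√13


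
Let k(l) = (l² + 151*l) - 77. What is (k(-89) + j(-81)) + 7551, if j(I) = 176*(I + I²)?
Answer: 1142436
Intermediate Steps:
k(l) = -77 + l² + 151*l
j(I) = 176*I + 176*I²
(k(-89) + j(-81)) + 7551 = ((-77 + (-89)² + 151*(-89)) + 176*(-81)*(1 - 81)) + 7551 = ((-77 + 7921 - 13439) + 176*(-81)*(-80)) + 7551 = (-5595 + 1140480) + 7551 = 1134885 + 7551 = 1142436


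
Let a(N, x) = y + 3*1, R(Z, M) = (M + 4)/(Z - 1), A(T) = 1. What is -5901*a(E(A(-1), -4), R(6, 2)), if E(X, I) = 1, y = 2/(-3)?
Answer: -13769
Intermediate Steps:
y = -2/3 (y = 2*(-1/3) = -2/3 ≈ -0.66667)
R(Z, M) = (4 + M)/(-1 + Z)
a(N, x) = 7/3 (a(N, x) = -2/3 + 3*1 = -2/3 + 3 = 7/3)
-5901*a(E(A(-1), -4), R(6, 2)) = -5901*7/3 = -13769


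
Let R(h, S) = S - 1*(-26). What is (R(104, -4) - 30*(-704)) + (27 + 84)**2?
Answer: 33463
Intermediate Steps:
R(h, S) = 26 + S (R(h, S) = S + 26 = 26 + S)
(R(104, -4) - 30*(-704)) + (27 + 84)**2 = ((26 - 4) - 30*(-704)) + (27 + 84)**2 = (22 + 21120) + 111**2 = 21142 + 12321 = 33463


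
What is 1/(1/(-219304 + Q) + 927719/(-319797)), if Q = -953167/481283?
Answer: -11251336856973201/32639753920678544 ≈ -0.34471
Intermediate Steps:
Q = -953167/481283 (Q = -953167*1/481283 = -953167/481283 ≈ -1.9805)
1/(1/(-219304 + Q) + 927719/(-319797)) = 1/(1/(-219304 - 953167/481283) + 927719/(-319797)) = 1/(1/(-105548240199/481283) + 927719*(-1/319797)) = 1/(-481283/105548240199 - 927719/319797) = 1/(-32639753920678544/11251336856973201) = -11251336856973201/32639753920678544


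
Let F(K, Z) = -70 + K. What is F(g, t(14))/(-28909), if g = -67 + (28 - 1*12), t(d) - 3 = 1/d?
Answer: 121/28909 ≈ 0.0041855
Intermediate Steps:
t(d) = 3 + 1/d
g = -51 (g = -67 + (28 - 12) = -67 + 16 = -51)
F(g, t(14))/(-28909) = (-70 - 51)/(-28909) = -121*(-1/28909) = 121/28909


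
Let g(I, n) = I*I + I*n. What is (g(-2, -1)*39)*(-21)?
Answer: -4914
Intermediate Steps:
g(I, n) = I² + I*n
(g(-2, -1)*39)*(-21) = (-2*(-2 - 1)*39)*(-21) = (-2*(-3)*39)*(-21) = (6*39)*(-21) = 234*(-21) = -4914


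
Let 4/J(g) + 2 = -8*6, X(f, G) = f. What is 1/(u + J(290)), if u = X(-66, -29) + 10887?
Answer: 25/270523 ≈ 9.2414e-5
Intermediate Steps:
J(g) = -2/25 (J(g) = 4/(-2 - 8*6) = 4/(-2 - 48) = 4/(-50) = 4*(-1/50) = -2/25)
u = 10821 (u = -66 + 10887 = 10821)
1/(u + J(290)) = 1/(10821 - 2/25) = 1/(270523/25) = 25/270523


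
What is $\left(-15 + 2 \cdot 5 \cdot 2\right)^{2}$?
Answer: $25$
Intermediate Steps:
$\left(-15 + 2 \cdot 5 \cdot 2\right)^{2} = \left(-15 + 10 \cdot 2\right)^{2} = \left(-15 + 20\right)^{2} = 5^{2} = 25$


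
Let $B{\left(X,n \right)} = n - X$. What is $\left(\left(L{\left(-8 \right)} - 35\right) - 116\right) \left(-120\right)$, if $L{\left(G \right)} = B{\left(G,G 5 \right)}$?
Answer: $21960$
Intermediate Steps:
$L{\left(G \right)} = 4 G$ ($L{\left(G \right)} = G 5 - G = 5 G - G = 4 G$)
$\left(\left(L{\left(-8 \right)} - 35\right) - 116\right) \left(-120\right) = \left(\left(4 \left(-8\right) - 35\right) - 116\right) \left(-120\right) = \left(\left(-32 - 35\right) - 116\right) \left(-120\right) = \left(-67 - 116\right) \left(-120\right) = \left(-183\right) \left(-120\right) = 21960$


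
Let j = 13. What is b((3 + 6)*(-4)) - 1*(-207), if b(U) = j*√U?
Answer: 207 + 78*I ≈ 207.0 + 78.0*I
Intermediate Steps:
b(U) = 13*√U
b((3 + 6)*(-4)) - 1*(-207) = 13*√((3 + 6)*(-4)) - 1*(-207) = 13*√(9*(-4)) + 207 = 13*√(-36) + 207 = 13*(6*I) + 207 = 78*I + 207 = 207 + 78*I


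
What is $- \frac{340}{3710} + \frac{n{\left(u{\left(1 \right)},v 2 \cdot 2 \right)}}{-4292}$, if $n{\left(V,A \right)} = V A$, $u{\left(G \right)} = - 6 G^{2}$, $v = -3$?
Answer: $- \frac{43160}{398083} \approx -0.10842$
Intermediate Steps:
$n{\left(V,A \right)} = A V$
$- \frac{340}{3710} + \frac{n{\left(u{\left(1 \right)},v 2 \cdot 2 \right)}}{-4292} = - \frac{340}{3710} + \frac{\left(-3\right) 2 \cdot 2 \left(- 6 \cdot 1^{2}\right)}{-4292} = \left(-340\right) \frac{1}{3710} + \left(-6\right) 2 \left(\left(-6\right) 1\right) \left(- \frac{1}{4292}\right) = - \frac{34}{371} + \left(-12\right) \left(-6\right) \left(- \frac{1}{4292}\right) = - \frac{34}{371} + 72 \left(- \frac{1}{4292}\right) = - \frac{34}{371} - \frac{18}{1073} = - \frac{43160}{398083}$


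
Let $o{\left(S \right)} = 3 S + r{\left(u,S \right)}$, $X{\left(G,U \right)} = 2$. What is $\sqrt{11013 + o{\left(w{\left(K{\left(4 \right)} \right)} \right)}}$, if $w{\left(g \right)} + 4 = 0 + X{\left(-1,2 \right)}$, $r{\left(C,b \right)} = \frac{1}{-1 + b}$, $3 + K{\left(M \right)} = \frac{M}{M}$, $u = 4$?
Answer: $\frac{2 \sqrt{24765}}{3} \approx 104.91$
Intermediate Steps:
$K{\left(M \right)} = -2$ ($K{\left(M \right)} = -3 + \frac{M}{M} = -3 + 1 = -2$)
$w{\left(g \right)} = -2$ ($w{\left(g \right)} = -4 + \left(0 + 2\right) = -4 + 2 = -2$)
$o{\left(S \right)} = \frac{1}{-1 + S} + 3 S$ ($o{\left(S \right)} = 3 S + \frac{1}{-1 + S} = \frac{1}{-1 + S} + 3 S$)
$\sqrt{11013 + o{\left(w{\left(K{\left(4 \right)} \right)} \right)}} = \sqrt{11013 + \frac{1 + 3 \left(-2\right) \left(-1 - 2\right)}{-1 - 2}} = \sqrt{11013 + \frac{1 + 3 \left(-2\right) \left(-3\right)}{-3}} = \sqrt{11013 - \frac{1 + 18}{3}} = \sqrt{11013 - \frac{19}{3}} = \sqrt{\frac{33020}{3}} = \frac{2 \sqrt{24765}}{3}$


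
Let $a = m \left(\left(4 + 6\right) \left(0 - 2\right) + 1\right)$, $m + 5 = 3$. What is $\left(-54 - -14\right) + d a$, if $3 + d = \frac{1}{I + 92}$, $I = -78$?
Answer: $- \frac{1059}{7} \approx -151.29$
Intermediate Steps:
$m = -2$ ($m = -5 + 3 = -2$)
$a = 38$ ($a = - 2 \left(\left(4 + 6\right) \left(0 - 2\right) + 1\right) = - 2 \left(10 \left(-2\right) + 1\right) = - 2 \left(-20 + 1\right) = \left(-2\right) \left(-19\right) = 38$)
$d = - \frac{41}{14}$ ($d = -3 + \frac{1}{-78 + 92} = -3 + \frac{1}{14} = - \frac{41}{14} \approx -2.9286$)
$\left(-54 - -14\right) + d a = \left(-54 - -14\right) - \frac{779}{7} = \left(-54 + 14\right) - \frac{779}{7} = -40 - \frac{779}{7} = - \frac{1059}{7}$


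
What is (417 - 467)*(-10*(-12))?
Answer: -6000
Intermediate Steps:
(417 - 467)*(-10*(-12)) = -50*120 = -6000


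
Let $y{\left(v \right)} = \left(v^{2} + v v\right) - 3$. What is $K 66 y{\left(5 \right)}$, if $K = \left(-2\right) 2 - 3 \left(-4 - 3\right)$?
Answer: $52734$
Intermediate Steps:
$K = 17$ ($K = -4 - -21 = -4 + 21 = 17$)
$y{\left(v \right)} = -3 + 2 v^{2}$ ($y{\left(v \right)} = \left(v^{2} + v^{2}\right) - 3 = 2 v^{2} - 3 = -3 + 2 v^{2}$)
$K 66 y{\left(5 \right)} = 17 \cdot 66 \left(-3 + 2 \cdot 5^{2}\right) = 1122 \left(-3 + 2 \cdot 25\right) = 1122 \left(-3 + 50\right) = 1122 \cdot 47 = 52734$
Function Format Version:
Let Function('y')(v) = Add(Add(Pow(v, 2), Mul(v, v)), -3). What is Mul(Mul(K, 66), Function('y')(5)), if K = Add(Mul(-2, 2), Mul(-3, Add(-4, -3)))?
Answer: 52734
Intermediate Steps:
K = 17 (K = Add(-4, Mul(-3, -7)) = Add(-4, 21) = 17)
Function('y')(v) = Add(-3, Mul(2, Pow(v, 2))) (Function('y')(v) = Add(Add(Pow(v, 2), Pow(v, 2)), -3) = Add(Mul(2, Pow(v, 2)), -3) = Add(-3, Mul(2, Pow(v, 2))))
Mul(Mul(K, 66), Function('y')(5)) = Mul(Mul(17, 66), Add(-3, Mul(2, Pow(5, 2)))) = Mul(1122, Add(-3, Mul(2, 25))) = Mul(1122, Add(-3, 50)) = Mul(1122, 47) = 52734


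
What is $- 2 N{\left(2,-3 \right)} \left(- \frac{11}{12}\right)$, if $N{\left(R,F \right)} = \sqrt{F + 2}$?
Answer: $\frac{11 i}{6} \approx 1.8333 i$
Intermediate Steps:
$N{\left(R,F \right)} = \sqrt{2 + F}$
$- 2 N{\left(2,-3 \right)} \left(- \frac{11}{12}\right) = - 2 \sqrt{2 - 3} \left(- \frac{11}{12}\right) = - 2 \sqrt{-1} \left(\left(-11\right) \frac{1}{12}\right) = - 2 i \left(- \frac{11}{12}\right) = \frac{11 i}{6}$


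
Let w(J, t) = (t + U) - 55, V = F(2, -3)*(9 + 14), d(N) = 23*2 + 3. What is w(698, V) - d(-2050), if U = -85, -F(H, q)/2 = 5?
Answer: -419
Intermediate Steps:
F(H, q) = -10 (F(H, q) = -2*5 = -10)
d(N) = 49 (d(N) = 46 + 3 = 49)
V = -230 (V = -10*(9 + 14) = -10*23 = -230)
w(J, t) = -140 + t (w(J, t) = (t - 85) - 55 = (-85 + t) - 55 = -140 + t)
w(698, V) - d(-2050) = (-140 - 230) - 1*49 = -370 - 49 = -419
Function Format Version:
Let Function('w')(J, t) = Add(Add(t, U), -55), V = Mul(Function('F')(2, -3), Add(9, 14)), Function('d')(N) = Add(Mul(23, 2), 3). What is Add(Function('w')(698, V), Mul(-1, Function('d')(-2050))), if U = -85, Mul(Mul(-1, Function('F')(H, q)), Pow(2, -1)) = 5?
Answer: -419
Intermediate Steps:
Function('F')(H, q) = -10 (Function('F')(H, q) = Mul(-2, 5) = -10)
Function('d')(N) = 49 (Function('d')(N) = Add(46, 3) = 49)
V = -230 (V = Mul(-10, Add(9, 14)) = Mul(-10, 23) = -230)
Function('w')(J, t) = Add(-140, t) (Function('w')(J, t) = Add(Add(t, -85), -55) = Add(Add(-85, t), -55) = Add(-140, t))
Add(Function('w')(698, V), Mul(-1, Function('d')(-2050))) = Add(Add(-140, -230), Mul(-1, 49)) = Add(-370, -49) = -419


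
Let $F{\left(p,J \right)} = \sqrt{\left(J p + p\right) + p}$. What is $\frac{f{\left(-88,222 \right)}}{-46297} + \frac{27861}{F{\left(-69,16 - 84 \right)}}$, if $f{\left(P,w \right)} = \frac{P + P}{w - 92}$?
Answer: $\frac{88}{3009305} + \frac{9287 \sqrt{506}}{506} \approx 412.86$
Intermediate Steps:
$f{\left(P,w \right)} = \frac{2 P}{-92 + w}$
$F{\left(p,J \right)} = \sqrt{2 p + J p}$ ($F{\left(p,J \right)} = \sqrt{\left(p + J p\right) + p} = \sqrt{2 p + J p}$)
$\frac{f{\left(-88,222 \right)}}{-46297} + \frac{27861}{F{\left(-69,16 - 84 \right)}} = \frac{2 \left(-88\right) \frac{1}{-92 + 222}}{-46297} + \frac{27861}{\sqrt{- 69 \left(2 + \left(16 - 84\right)\right)}} = 2 \left(-88\right) \frac{1}{130} \left(- \frac{1}{46297}\right) + \frac{27861}{\sqrt{- 69 \left(2 + \left(16 - 84\right)\right)}} = 2 \left(-88\right) \frac{1}{130} \left(- \frac{1}{46297}\right) + \frac{27861}{\sqrt{- 69 \left(2 - 68\right)}} = \left(- \frac{88}{65}\right) \left(- \frac{1}{46297}\right) + \frac{27861}{\sqrt{\left(-69\right) \left(-66\right)}} = \frac{88}{3009305} + \frac{27861}{\sqrt{4554}} = \frac{88}{3009305} + \frac{27861}{3 \sqrt{506}} = \frac{88}{3009305} + 27861 \frac{\sqrt{506}}{1518} = \frac{88}{3009305} + \frac{9287 \sqrt{506}}{506}$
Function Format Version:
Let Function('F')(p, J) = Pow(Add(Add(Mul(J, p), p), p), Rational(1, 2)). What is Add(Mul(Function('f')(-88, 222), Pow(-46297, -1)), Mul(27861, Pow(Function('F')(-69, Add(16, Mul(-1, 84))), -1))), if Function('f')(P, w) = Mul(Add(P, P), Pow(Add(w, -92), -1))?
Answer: Add(Rational(88, 3009305), Mul(Rational(9287, 506), Pow(506, Rational(1, 2)))) ≈ 412.86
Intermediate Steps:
Function('f')(P, w) = Mul(2, P, Pow(Add(-92, w), -1)) (Function('f')(P, w) = Mul(Mul(2, P), Pow(Add(-92, w), -1)) = Mul(2, P, Pow(Add(-92, w), -1)))
Function('F')(p, J) = Pow(Add(Mul(2, p), Mul(J, p)), Rational(1, 2)) (Function('F')(p, J) = Pow(Add(Add(p, Mul(J, p)), p), Rational(1, 2)) = Pow(Add(Mul(2, p), Mul(J, p)), Rational(1, 2)))
Add(Mul(Function('f')(-88, 222), Pow(-46297, -1)), Mul(27861, Pow(Function('F')(-69, Add(16, Mul(-1, 84))), -1))) = Add(Mul(Mul(2, -88, Pow(Add(-92, 222), -1)), Pow(-46297, -1)), Mul(27861, Pow(Pow(Mul(-69, Add(2, Add(16, Mul(-1, 84)))), Rational(1, 2)), -1))) = Add(Mul(Mul(2, -88, Pow(130, -1)), Rational(-1, 46297)), Mul(27861, Pow(Pow(Mul(-69, Add(2, Add(16, -84))), Rational(1, 2)), -1))) = Add(Mul(Mul(2, -88, Rational(1, 130)), Rational(-1, 46297)), Mul(27861, Pow(Pow(Mul(-69, Add(2, -68)), Rational(1, 2)), -1))) = Add(Mul(Rational(-88, 65), Rational(-1, 46297)), Mul(27861, Pow(Pow(Mul(-69, -66), Rational(1, 2)), -1))) = Add(Rational(88, 3009305), Mul(27861, Pow(Pow(4554, Rational(1, 2)), -1))) = Add(Rational(88, 3009305), Mul(27861, Pow(Mul(3, Pow(506, Rational(1, 2))), -1))) = Add(Rational(88, 3009305), Mul(27861, Mul(Rational(1, 1518), Pow(506, Rational(1, 2))))) = Add(Rational(88, 3009305), Mul(Rational(9287, 506), Pow(506, Rational(1, 2))))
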